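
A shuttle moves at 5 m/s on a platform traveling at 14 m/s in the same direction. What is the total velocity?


Given: object velocity = 5 m/s, platform velocity = 14 m/s (same direction)
Using classical velocity addition: v_total = v_object + v_platform
v_total = 5 + 14
v_total = 19 m/s

19 m/s


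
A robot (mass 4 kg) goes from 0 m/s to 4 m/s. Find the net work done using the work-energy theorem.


Given: m = 4 kg, v0 = 0 m/s, v = 4 m/s
Using W = (1/2)*m*(v^2 - v0^2)
v^2 = 4^2 = 16
v0^2 = 0^2 = 0
v^2 - v0^2 = 16 - 0 = 16
W = (1/2)*4*16 = 32 J

32 J


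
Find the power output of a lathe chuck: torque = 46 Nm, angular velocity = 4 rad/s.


Given: tau = 46 Nm, omega = 4 rad/s
Using P = tau * omega
P = 46 * 4
P = 184 W

184 W


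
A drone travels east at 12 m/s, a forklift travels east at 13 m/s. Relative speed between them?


Given: v_A = 12 m/s east, v_B = 13 m/s east
Both move in the same direction; relative speed = |v_A - v_B|
|12 - 13| = |-1|
= 1 m/s

1 m/s


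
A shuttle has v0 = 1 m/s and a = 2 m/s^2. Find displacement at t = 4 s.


Given: v0 = 1 m/s, a = 2 m/s^2, t = 4 s
Using s = v0*t + (1/2)*a*t^2
s = 1*4 + (1/2)*2*4^2
s = 4 + (1/2)*32
s = 4 + 16
s = 20

20 m


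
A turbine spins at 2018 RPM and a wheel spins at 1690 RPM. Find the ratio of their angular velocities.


Given: RPM_A = 2018, RPM_B = 1690
omega = 2*pi*RPM/60, so omega_A/omega_B = RPM_A / RPM_B
omega_A/omega_B = 2018 / 1690
omega_A/omega_B = 1009/845

1009/845


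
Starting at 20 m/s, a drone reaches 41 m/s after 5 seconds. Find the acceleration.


Given: initial velocity v0 = 20 m/s, final velocity v = 41 m/s, time t = 5 s
Using a = (v - v0) / t
a = (41 - 20) / 5
a = 21 / 5
a = 21/5 m/s^2

21/5 m/s^2


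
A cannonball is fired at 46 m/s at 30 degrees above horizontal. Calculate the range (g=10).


Given: v0 = 46 m/s, theta = 30 deg, g = 10 m/s^2
sin(2*30) = sin(60) = sqrt(3)/2
Using R = v0^2 * sin(2*theta) / g
R = 46^2 * (sqrt(3)/2) / 10
R = 2116 * sqrt(3) / 20
R = 529/5*sqrt(3) m

529/5*sqrt(3) m


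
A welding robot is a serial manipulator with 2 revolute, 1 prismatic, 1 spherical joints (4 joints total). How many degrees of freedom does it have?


Given: serial robot with 2 revolute, 1 prismatic, 1 spherical joints
DOF contribution per joint type: revolute=1, prismatic=1, spherical=3, fixed=0
DOF = 2*1 + 1*1 + 1*3
DOF = 6

6


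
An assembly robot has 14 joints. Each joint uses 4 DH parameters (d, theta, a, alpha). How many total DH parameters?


Given: 14 joints, 4 DH parameters per joint (d, theta, a, alpha)
Total DH parameters = number_of_joints * 4
Total = 14 * 4
Total = 56

56


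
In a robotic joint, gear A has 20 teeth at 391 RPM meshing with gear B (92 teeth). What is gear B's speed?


Given: N1 = 20 teeth, w1 = 391 RPM, N2 = 92 teeth
Using N1*w1 = N2*w2
w2 = N1*w1 / N2
w2 = 20*391 / 92
w2 = 7820 / 92
w2 = 85 RPM

85 RPM


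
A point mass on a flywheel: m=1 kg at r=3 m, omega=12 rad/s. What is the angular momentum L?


Given: m = 1 kg, r = 3 m, omega = 12 rad/s
For a point mass: I = m*r^2
I = 1*3^2 = 1*9 = 9
L = I*omega = 9*12
L = 108 kg*m^2/s

108 kg*m^2/s


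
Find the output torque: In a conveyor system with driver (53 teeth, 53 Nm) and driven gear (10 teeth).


Given: N1 = 53, N2 = 10, T1 = 53 Nm
Using T2/T1 = N2/N1
T2 = T1 * N2 / N1
T2 = 53 * 10 / 53
T2 = 530 / 53
T2 = 10 Nm

10 Nm


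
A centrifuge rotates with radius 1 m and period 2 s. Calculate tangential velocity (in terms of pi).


Given: radius r = 1 m, period T = 2 s
Using v = 2*pi*r / T
v = 2*pi*1 / 2
v = 2*pi / 2
v = 1*pi m/s

1*pi m/s


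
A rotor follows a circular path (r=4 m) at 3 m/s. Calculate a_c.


Given: v = 3 m/s, r = 4 m
Using a_c = v^2 / r
a_c = 3^2 / 4
a_c = 9 / 4
a_c = 9/4 m/s^2

9/4 m/s^2


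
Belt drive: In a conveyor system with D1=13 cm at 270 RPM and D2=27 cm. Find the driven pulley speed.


Given: D1 = 13 cm, w1 = 270 RPM, D2 = 27 cm
Using D1*w1 = D2*w2
w2 = D1*w1 / D2
w2 = 13*270 / 27
w2 = 3510 / 27
w2 = 130 RPM

130 RPM


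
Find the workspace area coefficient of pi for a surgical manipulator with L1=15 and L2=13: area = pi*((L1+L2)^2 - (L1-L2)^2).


Given: L1 = 15, L2 = 13
(L1+L2)^2 = (28)^2 = 784
(L1-L2)^2 = (2)^2 = 4
Difference = 784 - 4 = 780
This equals 4*L1*L2 = 4*15*13 = 780
Workspace area = 780*pi

780


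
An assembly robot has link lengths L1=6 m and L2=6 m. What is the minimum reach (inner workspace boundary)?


Given: L1 = 6 m, L2 = 6 m
For a 2-link planar arm, min reach = |L1 - L2| (second link folded back)
Min reach = |6 - 6|
Min reach = 0 m

0 m


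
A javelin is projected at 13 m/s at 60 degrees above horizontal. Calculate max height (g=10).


Given: v0 = 13 m/s, theta = 60 deg, g = 10 m/s^2
sin^2(60) = 3/4
Using H = v0^2 * sin^2(theta) / (2*g)
H = 13^2 * 3/4 / (2*10)
H = 169 * 3/4 / 20
H = 507/4 / 20
H = 507/80 m

507/80 m


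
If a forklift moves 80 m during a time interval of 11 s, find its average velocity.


Given: distance d = 80 m, time t = 11 s
Using v = d / t
v = 80 / 11
v = 80/11 m/s

80/11 m/s


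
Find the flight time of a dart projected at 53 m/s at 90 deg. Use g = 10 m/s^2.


Given: v0 = 53 m/s, theta = 90 deg, g = 10 m/s^2
sin(90) = 1
Using T = 2*v0*sin(theta) / g
T = 2*53*1 / 10
T = 106 / 10
T = 53/5 s

53/5 s


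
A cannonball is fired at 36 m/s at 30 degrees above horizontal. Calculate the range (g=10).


Given: v0 = 36 m/s, theta = 30 deg, g = 10 m/s^2
sin(2*30) = sin(60) = sqrt(3)/2
Using R = v0^2 * sin(2*theta) / g
R = 36^2 * (sqrt(3)/2) / 10
R = 1296 * sqrt(3) / 20
R = 324/5*sqrt(3) m

324/5*sqrt(3) m


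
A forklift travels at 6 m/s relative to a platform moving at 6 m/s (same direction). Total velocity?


Given: object velocity = 6 m/s, platform velocity = 6 m/s (same direction)
Using classical velocity addition: v_total = v_object + v_platform
v_total = 6 + 6
v_total = 12 m/s

12 m/s


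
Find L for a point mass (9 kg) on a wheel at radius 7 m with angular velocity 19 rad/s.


Given: m = 9 kg, r = 7 m, omega = 19 rad/s
For a point mass: I = m*r^2
I = 9*7^2 = 9*49 = 441
L = I*omega = 441*19
L = 8379 kg*m^2/s

8379 kg*m^2/s


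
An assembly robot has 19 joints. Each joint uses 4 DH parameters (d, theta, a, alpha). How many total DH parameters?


Given: 19 joints, 4 DH parameters per joint (d, theta, a, alpha)
Total DH parameters = number_of_joints * 4
Total = 19 * 4
Total = 76

76


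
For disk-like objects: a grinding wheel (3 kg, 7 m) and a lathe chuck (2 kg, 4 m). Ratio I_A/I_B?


Given: M1=3 kg, R1=7 m, M2=2 kg, R2=4 m
For a disk: I = (1/2)*M*R^2, so I_A/I_B = (M1*R1^2)/(M2*R2^2)
M1*R1^2 = 3*49 = 147
M2*R2^2 = 2*16 = 32
I_A/I_B = 147/32 = 147/32

147/32


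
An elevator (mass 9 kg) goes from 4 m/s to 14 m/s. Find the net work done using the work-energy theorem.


Given: m = 9 kg, v0 = 4 m/s, v = 14 m/s
Using W = (1/2)*m*(v^2 - v0^2)
v^2 = 14^2 = 196
v0^2 = 4^2 = 16
v^2 - v0^2 = 196 - 16 = 180
W = (1/2)*9*180 = 810 J

810 J


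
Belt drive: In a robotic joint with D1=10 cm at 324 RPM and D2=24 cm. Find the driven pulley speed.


Given: D1 = 10 cm, w1 = 324 RPM, D2 = 24 cm
Using D1*w1 = D2*w2
w2 = D1*w1 / D2
w2 = 10*324 / 24
w2 = 3240 / 24
w2 = 135 RPM

135 RPM


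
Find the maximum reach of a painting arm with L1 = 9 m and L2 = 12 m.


Given: L1 = 9 m, L2 = 12 m
For a 2-link planar arm, max reach = L1 + L2 (fully extended)
Max reach = 9 + 12
Max reach = 21 m

21 m


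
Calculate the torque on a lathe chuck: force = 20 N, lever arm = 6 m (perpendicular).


Given: F = 20 N, r = 6 m, angle = 90 deg (perpendicular)
Using tau = F * r * sin(90)
sin(90) = 1
tau = 20 * 6 * 1
tau = 120 Nm

120 Nm


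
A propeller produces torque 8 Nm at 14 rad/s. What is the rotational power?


Given: tau = 8 Nm, omega = 14 rad/s
Using P = tau * omega
P = 8 * 14
P = 112 W

112 W


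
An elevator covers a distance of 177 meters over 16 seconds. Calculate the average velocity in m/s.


Given: distance d = 177 m, time t = 16 s
Using v = d / t
v = 177 / 16
v = 177/16 m/s

177/16 m/s


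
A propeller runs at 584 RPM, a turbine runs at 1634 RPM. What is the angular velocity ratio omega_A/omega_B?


Given: RPM_A = 584, RPM_B = 1634
omega = 2*pi*RPM/60, so omega_A/omega_B = RPM_A / RPM_B
omega_A/omega_B = 584 / 1634
omega_A/omega_B = 292/817

292/817


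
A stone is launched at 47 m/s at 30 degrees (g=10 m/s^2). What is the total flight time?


Given: v0 = 47 m/s, theta = 30 deg, g = 10 m/s^2
sin(30) = 1/2
Using T = 2*v0*sin(theta) / g
T = 2*47*1/2 / 10
T = 47 / 10
T = 47/10 s

47/10 s


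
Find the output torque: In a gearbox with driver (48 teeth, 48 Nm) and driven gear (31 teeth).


Given: N1 = 48, N2 = 31, T1 = 48 Nm
Using T2/T1 = N2/N1
T2 = T1 * N2 / N1
T2 = 48 * 31 / 48
T2 = 1488 / 48
T2 = 31 Nm

31 Nm


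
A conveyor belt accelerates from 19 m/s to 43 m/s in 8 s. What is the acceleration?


Given: initial velocity v0 = 19 m/s, final velocity v = 43 m/s, time t = 8 s
Using a = (v - v0) / t
a = (43 - 19) / 8
a = 24 / 8
a = 3 m/s^2

3 m/s^2


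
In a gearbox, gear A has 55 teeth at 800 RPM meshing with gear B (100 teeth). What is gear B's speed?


Given: N1 = 55 teeth, w1 = 800 RPM, N2 = 100 teeth
Using N1*w1 = N2*w2
w2 = N1*w1 / N2
w2 = 55*800 / 100
w2 = 44000 / 100
w2 = 440 RPM

440 RPM


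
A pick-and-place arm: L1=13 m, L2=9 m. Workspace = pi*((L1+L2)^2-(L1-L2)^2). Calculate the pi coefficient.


Given: L1 = 13, L2 = 9
(L1+L2)^2 = (22)^2 = 484
(L1-L2)^2 = (4)^2 = 16
Difference = 484 - 16 = 468
This equals 4*L1*L2 = 4*13*9 = 468
Workspace area = 468*pi

468


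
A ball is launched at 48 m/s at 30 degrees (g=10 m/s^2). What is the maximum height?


Given: v0 = 48 m/s, theta = 30 deg, g = 10 m/s^2
sin^2(30) = 1/4
Using H = v0^2 * sin^2(theta) / (2*g)
H = 48^2 * 1/4 / (2*10)
H = 2304 * 1/4 / 20
H = 576 / 20
H = 144/5 m

144/5 m


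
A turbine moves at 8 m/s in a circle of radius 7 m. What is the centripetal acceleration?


Given: v = 8 m/s, r = 7 m
Using a_c = v^2 / r
a_c = 8^2 / 7
a_c = 64 / 7
a_c = 64/7 m/s^2

64/7 m/s^2


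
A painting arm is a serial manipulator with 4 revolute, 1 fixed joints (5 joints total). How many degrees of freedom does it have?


Given: serial robot with 4 revolute, 1 fixed joints
DOF contribution per joint type: revolute=1, prismatic=1, spherical=3, fixed=0
DOF = 4*1 + 1*0
DOF = 4

4


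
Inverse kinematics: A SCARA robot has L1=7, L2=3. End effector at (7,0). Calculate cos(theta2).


Given: L1 = 7, L2 = 3, target (x, y) = (7, 0)
Using cos(theta2) = (x^2 + y^2 - L1^2 - L2^2) / (2*L1*L2)
x^2 + y^2 = 7^2 + 0 = 49
L1^2 + L2^2 = 49 + 9 = 58
Numerator = 49 - 58 = -9
Denominator = 2*7*3 = 42
cos(theta2) = -9/42 = -3/14

-3/14


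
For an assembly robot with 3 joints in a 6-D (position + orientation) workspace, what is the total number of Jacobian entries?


Given: task space dimension = 6, joints = 3
Jacobian is a 6 x 3 matrix
Total entries = rows * columns
Total = 6 * 3
Total = 18

18


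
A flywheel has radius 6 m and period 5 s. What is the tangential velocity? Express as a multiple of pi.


Given: radius r = 6 m, period T = 5 s
Using v = 2*pi*r / T
v = 2*pi*6 / 5
v = 12*pi / 5
v = 12/5*pi m/s

12/5*pi m/s


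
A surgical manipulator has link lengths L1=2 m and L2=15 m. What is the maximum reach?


Given: L1 = 2 m, L2 = 15 m
For a 2-link planar arm, max reach = L1 + L2 (fully extended)
Max reach = 2 + 15
Max reach = 17 m

17 m


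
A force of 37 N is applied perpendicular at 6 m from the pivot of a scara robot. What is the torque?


Given: F = 37 N, r = 6 m, angle = 90 deg (perpendicular)
Using tau = F * r * sin(90)
sin(90) = 1
tau = 37 * 6 * 1
tau = 222 Nm

222 Nm


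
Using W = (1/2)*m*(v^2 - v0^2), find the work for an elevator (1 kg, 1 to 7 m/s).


Given: m = 1 kg, v0 = 1 m/s, v = 7 m/s
Using W = (1/2)*m*(v^2 - v0^2)
v^2 = 7^2 = 49
v0^2 = 1^2 = 1
v^2 - v0^2 = 49 - 1 = 48
W = (1/2)*1*48 = 24 J

24 J


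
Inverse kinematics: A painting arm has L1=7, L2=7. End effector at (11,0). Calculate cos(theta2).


Given: L1 = 7, L2 = 7, target (x, y) = (11, 0)
Using cos(theta2) = (x^2 + y^2 - L1^2 - L2^2) / (2*L1*L2)
x^2 + y^2 = 11^2 + 0 = 121
L1^2 + L2^2 = 49 + 49 = 98
Numerator = 121 - 98 = 23
Denominator = 2*7*7 = 98
cos(theta2) = 23/98 = 23/98

23/98


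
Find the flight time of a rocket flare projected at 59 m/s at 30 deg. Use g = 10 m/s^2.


Given: v0 = 59 m/s, theta = 30 deg, g = 10 m/s^2
sin(30) = 1/2
Using T = 2*v0*sin(theta) / g
T = 2*59*1/2 / 10
T = 59 / 10
T = 59/10 s

59/10 s


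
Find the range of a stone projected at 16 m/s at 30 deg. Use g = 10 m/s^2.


Given: v0 = 16 m/s, theta = 30 deg, g = 10 m/s^2
sin(2*30) = sin(60) = sqrt(3)/2
Using R = v0^2 * sin(2*theta) / g
R = 16^2 * (sqrt(3)/2) / 10
R = 256 * sqrt(3) / 20
R = 64/5*sqrt(3) m

64/5*sqrt(3) m


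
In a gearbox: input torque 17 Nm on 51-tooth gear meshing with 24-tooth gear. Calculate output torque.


Given: N1 = 51, N2 = 24, T1 = 17 Nm
Using T2/T1 = N2/N1
T2 = T1 * N2 / N1
T2 = 17 * 24 / 51
T2 = 408 / 51
T2 = 8 Nm

8 Nm


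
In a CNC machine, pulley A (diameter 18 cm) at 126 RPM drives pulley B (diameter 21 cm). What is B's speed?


Given: D1 = 18 cm, w1 = 126 RPM, D2 = 21 cm
Using D1*w1 = D2*w2
w2 = D1*w1 / D2
w2 = 18*126 / 21
w2 = 2268 / 21
w2 = 108 RPM

108 RPM


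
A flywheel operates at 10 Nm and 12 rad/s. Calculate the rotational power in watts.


Given: tau = 10 Nm, omega = 12 rad/s
Using P = tau * omega
P = 10 * 12
P = 120 W

120 W


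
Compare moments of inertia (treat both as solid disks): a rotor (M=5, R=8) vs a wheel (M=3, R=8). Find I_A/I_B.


Given: M1=5 kg, R1=8 m, M2=3 kg, R2=8 m
For a disk: I = (1/2)*M*R^2, so I_A/I_B = (M1*R1^2)/(M2*R2^2)
M1*R1^2 = 5*64 = 320
M2*R2^2 = 3*64 = 192
I_A/I_B = 320/192 = 5/3

5/3


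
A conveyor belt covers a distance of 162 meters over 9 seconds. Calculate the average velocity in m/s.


Given: distance d = 162 m, time t = 9 s
Using v = d / t
v = 162 / 9
v = 18 m/s

18 m/s


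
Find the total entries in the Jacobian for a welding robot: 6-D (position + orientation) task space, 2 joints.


Given: task space dimension = 6, joints = 2
Jacobian is a 6 x 2 matrix
Total entries = rows * columns
Total = 6 * 2
Total = 12

12


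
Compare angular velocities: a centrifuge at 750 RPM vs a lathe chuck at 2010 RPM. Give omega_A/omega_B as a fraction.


Given: RPM_A = 750, RPM_B = 2010
omega = 2*pi*RPM/60, so omega_A/omega_B = RPM_A / RPM_B
omega_A/omega_B = 750 / 2010
omega_A/omega_B = 25/67

25/67


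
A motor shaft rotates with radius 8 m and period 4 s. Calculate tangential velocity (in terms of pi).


Given: radius r = 8 m, period T = 4 s
Using v = 2*pi*r / T
v = 2*pi*8 / 4
v = 16*pi / 4
v = 4*pi m/s

4*pi m/s


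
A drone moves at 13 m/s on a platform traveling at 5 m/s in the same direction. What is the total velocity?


Given: object velocity = 13 m/s, platform velocity = 5 m/s (same direction)
Using classical velocity addition: v_total = v_object + v_platform
v_total = 13 + 5
v_total = 18 m/s

18 m/s


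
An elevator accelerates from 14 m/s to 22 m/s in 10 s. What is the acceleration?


Given: initial velocity v0 = 14 m/s, final velocity v = 22 m/s, time t = 10 s
Using a = (v - v0) / t
a = (22 - 14) / 10
a = 8 / 10
a = 4/5 m/s^2

4/5 m/s^2


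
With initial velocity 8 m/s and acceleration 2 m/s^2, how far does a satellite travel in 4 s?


Given: v0 = 8 m/s, a = 2 m/s^2, t = 4 s
Using s = v0*t + (1/2)*a*t^2
s = 8*4 + (1/2)*2*4^2
s = 32 + (1/2)*32
s = 32 + 16
s = 48

48 m


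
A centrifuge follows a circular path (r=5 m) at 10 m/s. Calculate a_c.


Given: v = 10 m/s, r = 5 m
Using a_c = v^2 / r
a_c = 10^2 / 5
a_c = 100 / 5
a_c = 20 m/s^2

20 m/s^2


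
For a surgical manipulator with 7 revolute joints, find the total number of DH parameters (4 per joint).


Given: 7 joints, 4 DH parameters per joint (d, theta, a, alpha)
Total DH parameters = number_of_joints * 4
Total = 7 * 4
Total = 28

28


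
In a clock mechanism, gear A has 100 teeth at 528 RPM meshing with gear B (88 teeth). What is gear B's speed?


Given: N1 = 100 teeth, w1 = 528 RPM, N2 = 88 teeth
Using N1*w1 = N2*w2
w2 = N1*w1 / N2
w2 = 100*528 / 88
w2 = 52800 / 88
w2 = 600 RPM

600 RPM


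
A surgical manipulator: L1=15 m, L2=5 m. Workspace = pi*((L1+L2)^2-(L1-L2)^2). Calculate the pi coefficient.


Given: L1 = 15, L2 = 5
(L1+L2)^2 = (20)^2 = 400
(L1-L2)^2 = (10)^2 = 100
Difference = 400 - 100 = 300
This equals 4*L1*L2 = 4*15*5 = 300
Workspace area = 300*pi

300


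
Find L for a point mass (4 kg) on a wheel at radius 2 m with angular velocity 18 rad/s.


Given: m = 4 kg, r = 2 m, omega = 18 rad/s
For a point mass: I = m*r^2
I = 4*2^2 = 4*4 = 16
L = I*omega = 16*18
L = 288 kg*m^2/s

288 kg*m^2/s


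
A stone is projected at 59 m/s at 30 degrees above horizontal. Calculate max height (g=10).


Given: v0 = 59 m/s, theta = 30 deg, g = 10 m/s^2
sin^2(30) = 1/4
Using H = v0^2 * sin^2(theta) / (2*g)
H = 59^2 * 1/4 / (2*10)
H = 3481 * 1/4 / 20
H = 3481/4 / 20
H = 3481/80 m

3481/80 m


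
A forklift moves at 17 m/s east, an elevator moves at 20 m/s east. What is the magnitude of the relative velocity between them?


Given: v_A = 17 m/s east, v_B = 20 m/s east
Both move in the same direction; relative speed = |v_A - v_B|
|17 - 20| = |-3|
= 3 m/s

3 m/s


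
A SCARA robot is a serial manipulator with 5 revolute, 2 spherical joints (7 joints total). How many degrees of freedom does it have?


Given: serial robot with 5 revolute, 2 spherical joints
DOF contribution per joint type: revolute=1, prismatic=1, spherical=3, fixed=0
DOF = 5*1 + 2*3
DOF = 11

11


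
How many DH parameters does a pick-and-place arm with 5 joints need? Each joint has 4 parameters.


Given: 5 joints, 4 DH parameters per joint (d, theta, a, alpha)
Total DH parameters = number_of_joints * 4
Total = 5 * 4
Total = 20

20


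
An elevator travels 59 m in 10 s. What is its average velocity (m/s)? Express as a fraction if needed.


Given: distance d = 59 m, time t = 10 s
Using v = d / t
v = 59 / 10
v = 59/10 m/s

59/10 m/s


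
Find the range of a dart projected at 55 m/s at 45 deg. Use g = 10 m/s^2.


Given: v0 = 55 m/s, theta = 45 deg, g = 10 m/s^2
sin(2*45) = sin(90) = 1
Using R = v0^2 * sin(2*theta) / g
R = 55^2 * 1 / 10
R = 3025 / 10
R = 605/2 m

605/2 m


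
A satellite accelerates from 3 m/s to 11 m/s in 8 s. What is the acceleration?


Given: initial velocity v0 = 3 m/s, final velocity v = 11 m/s, time t = 8 s
Using a = (v - v0) / t
a = (11 - 3) / 8
a = 8 / 8
a = 1 m/s^2

1 m/s^2


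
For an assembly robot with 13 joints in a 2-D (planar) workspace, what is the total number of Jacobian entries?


Given: task space dimension = 2, joints = 13
Jacobian is a 2 x 13 matrix
Total entries = rows * columns
Total = 2 * 13
Total = 26

26


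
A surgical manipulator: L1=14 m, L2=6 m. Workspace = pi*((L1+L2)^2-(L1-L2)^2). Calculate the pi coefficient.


Given: L1 = 14, L2 = 6
(L1+L2)^2 = (20)^2 = 400
(L1-L2)^2 = (8)^2 = 64
Difference = 400 - 64 = 336
This equals 4*L1*L2 = 4*14*6 = 336
Workspace area = 336*pi

336


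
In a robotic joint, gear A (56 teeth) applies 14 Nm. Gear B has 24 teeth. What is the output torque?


Given: N1 = 56, N2 = 24, T1 = 14 Nm
Using T2/T1 = N2/N1
T2 = T1 * N2 / N1
T2 = 14 * 24 / 56
T2 = 336 / 56
T2 = 6 Nm

6 Nm


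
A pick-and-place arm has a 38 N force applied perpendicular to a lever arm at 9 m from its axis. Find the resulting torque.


Given: F = 38 N, r = 9 m, angle = 90 deg (perpendicular)
Using tau = F * r * sin(90)
sin(90) = 1
tau = 38 * 9 * 1
tau = 342 Nm

342 Nm


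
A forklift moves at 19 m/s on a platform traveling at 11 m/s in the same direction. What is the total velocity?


Given: object velocity = 19 m/s, platform velocity = 11 m/s (same direction)
Using classical velocity addition: v_total = v_object + v_platform
v_total = 19 + 11
v_total = 30 m/s

30 m/s


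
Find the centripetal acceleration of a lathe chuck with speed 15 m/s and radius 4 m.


Given: v = 15 m/s, r = 4 m
Using a_c = v^2 / r
a_c = 15^2 / 4
a_c = 225 / 4
a_c = 225/4 m/s^2

225/4 m/s^2


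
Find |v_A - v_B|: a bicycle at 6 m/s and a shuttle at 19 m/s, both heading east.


Given: v_A = 6 m/s east, v_B = 19 m/s east
Both move in the same direction; relative speed = |v_A - v_B|
|6 - 19| = |-13|
= 13 m/s

13 m/s


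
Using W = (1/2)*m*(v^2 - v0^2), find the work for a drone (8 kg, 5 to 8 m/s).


Given: m = 8 kg, v0 = 5 m/s, v = 8 m/s
Using W = (1/2)*m*(v^2 - v0^2)
v^2 = 8^2 = 64
v0^2 = 5^2 = 25
v^2 - v0^2 = 64 - 25 = 39
W = (1/2)*8*39 = 156 J

156 J


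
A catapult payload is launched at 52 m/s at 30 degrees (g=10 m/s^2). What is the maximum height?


Given: v0 = 52 m/s, theta = 30 deg, g = 10 m/s^2
sin^2(30) = 1/4
Using H = v0^2 * sin^2(theta) / (2*g)
H = 52^2 * 1/4 / (2*10)
H = 2704 * 1/4 / 20
H = 676 / 20
H = 169/5 m

169/5 m


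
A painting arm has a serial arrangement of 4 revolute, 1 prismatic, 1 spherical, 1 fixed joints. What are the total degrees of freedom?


Given: serial robot with 4 revolute, 1 prismatic, 1 spherical, 1 fixed joints
DOF contribution per joint type: revolute=1, prismatic=1, spherical=3, fixed=0
DOF = 4*1 + 1*1 + 1*3 + 1*0
DOF = 8

8


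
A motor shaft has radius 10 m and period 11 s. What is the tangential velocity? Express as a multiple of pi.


Given: radius r = 10 m, period T = 11 s
Using v = 2*pi*r / T
v = 2*pi*10 / 11
v = 20*pi / 11
v = 20/11*pi m/s

20/11*pi m/s


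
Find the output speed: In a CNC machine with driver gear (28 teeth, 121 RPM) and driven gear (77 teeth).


Given: N1 = 28 teeth, w1 = 121 RPM, N2 = 77 teeth
Using N1*w1 = N2*w2
w2 = N1*w1 / N2
w2 = 28*121 / 77
w2 = 3388 / 77
w2 = 44 RPM

44 RPM


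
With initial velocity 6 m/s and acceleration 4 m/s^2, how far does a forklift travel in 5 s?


Given: v0 = 6 m/s, a = 4 m/s^2, t = 5 s
Using s = v0*t + (1/2)*a*t^2
s = 6*5 + (1/2)*4*5^2
s = 30 + (1/2)*100
s = 30 + 50
s = 80

80 m


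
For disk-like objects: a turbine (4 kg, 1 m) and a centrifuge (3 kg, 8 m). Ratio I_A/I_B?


Given: M1=4 kg, R1=1 m, M2=3 kg, R2=8 m
For a disk: I = (1/2)*M*R^2, so I_A/I_B = (M1*R1^2)/(M2*R2^2)
M1*R1^2 = 4*1 = 4
M2*R2^2 = 3*64 = 192
I_A/I_B = 4/192 = 1/48

1/48


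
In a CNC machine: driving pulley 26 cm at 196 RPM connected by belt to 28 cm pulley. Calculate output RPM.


Given: D1 = 26 cm, w1 = 196 RPM, D2 = 28 cm
Using D1*w1 = D2*w2
w2 = D1*w1 / D2
w2 = 26*196 / 28
w2 = 5096 / 28
w2 = 182 RPM

182 RPM


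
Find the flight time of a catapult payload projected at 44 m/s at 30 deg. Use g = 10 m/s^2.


Given: v0 = 44 m/s, theta = 30 deg, g = 10 m/s^2
sin(30) = 1/2
Using T = 2*v0*sin(theta) / g
T = 2*44*1/2 / 10
T = 44 / 10
T = 22/5 s

22/5 s


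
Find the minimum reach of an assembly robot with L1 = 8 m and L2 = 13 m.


Given: L1 = 8 m, L2 = 13 m
For a 2-link planar arm, min reach = |L1 - L2| (second link folded back)
Min reach = |8 - 13|
Min reach = 5 m

5 m


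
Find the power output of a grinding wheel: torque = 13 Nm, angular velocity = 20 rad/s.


Given: tau = 13 Nm, omega = 20 rad/s
Using P = tau * omega
P = 13 * 20
P = 260 W

260 W


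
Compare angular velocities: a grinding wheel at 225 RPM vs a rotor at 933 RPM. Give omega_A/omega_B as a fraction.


Given: RPM_A = 225, RPM_B = 933
omega = 2*pi*RPM/60, so omega_A/omega_B = RPM_A / RPM_B
omega_A/omega_B = 225 / 933
omega_A/omega_B = 75/311

75/311


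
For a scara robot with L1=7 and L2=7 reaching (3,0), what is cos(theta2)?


Given: L1 = 7, L2 = 7, target (x, y) = (3, 0)
Using cos(theta2) = (x^2 + y^2 - L1^2 - L2^2) / (2*L1*L2)
x^2 + y^2 = 3^2 + 0 = 9
L1^2 + L2^2 = 49 + 49 = 98
Numerator = 9 - 98 = -89
Denominator = 2*7*7 = 98
cos(theta2) = -89/98 = -89/98

-89/98


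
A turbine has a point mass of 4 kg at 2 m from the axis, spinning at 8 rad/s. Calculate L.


Given: m = 4 kg, r = 2 m, omega = 8 rad/s
For a point mass: I = m*r^2
I = 4*2^2 = 4*4 = 16
L = I*omega = 16*8
L = 128 kg*m^2/s

128 kg*m^2/s


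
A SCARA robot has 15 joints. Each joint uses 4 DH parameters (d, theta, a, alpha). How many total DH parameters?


Given: 15 joints, 4 DH parameters per joint (d, theta, a, alpha)
Total DH parameters = number_of_joints * 4
Total = 15 * 4
Total = 60

60


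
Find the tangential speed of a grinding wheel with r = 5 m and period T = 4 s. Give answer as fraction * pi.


Given: radius r = 5 m, period T = 4 s
Using v = 2*pi*r / T
v = 2*pi*5 / 4
v = 10*pi / 4
v = 5/2*pi m/s

5/2*pi m/s


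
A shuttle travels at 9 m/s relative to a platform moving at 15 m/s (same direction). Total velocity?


Given: object velocity = 9 m/s, platform velocity = 15 m/s (same direction)
Using classical velocity addition: v_total = v_object + v_platform
v_total = 9 + 15
v_total = 24 m/s

24 m/s


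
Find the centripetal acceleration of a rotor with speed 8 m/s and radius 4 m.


Given: v = 8 m/s, r = 4 m
Using a_c = v^2 / r
a_c = 8^2 / 4
a_c = 64 / 4
a_c = 16 m/s^2

16 m/s^2


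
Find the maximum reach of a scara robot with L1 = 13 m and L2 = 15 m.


Given: L1 = 13 m, L2 = 15 m
For a 2-link planar arm, max reach = L1 + L2 (fully extended)
Max reach = 13 + 15
Max reach = 28 m

28 m


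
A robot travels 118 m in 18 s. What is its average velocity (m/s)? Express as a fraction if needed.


Given: distance d = 118 m, time t = 18 s
Using v = d / t
v = 118 / 18
v = 59/9 m/s

59/9 m/s


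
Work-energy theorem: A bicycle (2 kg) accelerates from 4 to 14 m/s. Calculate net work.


Given: m = 2 kg, v0 = 4 m/s, v = 14 m/s
Using W = (1/2)*m*(v^2 - v0^2)
v^2 = 14^2 = 196
v0^2 = 4^2 = 16
v^2 - v0^2 = 196 - 16 = 180
W = (1/2)*2*180 = 180 J

180 J


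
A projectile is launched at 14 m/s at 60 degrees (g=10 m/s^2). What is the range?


Given: v0 = 14 m/s, theta = 60 deg, g = 10 m/s^2
sin(2*60) = sin(120) = sqrt(3)/2
Using R = v0^2 * sin(2*theta) / g
R = 14^2 * (sqrt(3)/2) / 10
R = 196 * sqrt(3) / 20
R = 49/5*sqrt(3) m

49/5*sqrt(3) m


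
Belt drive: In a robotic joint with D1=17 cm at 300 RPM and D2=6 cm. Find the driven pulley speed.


Given: D1 = 17 cm, w1 = 300 RPM, D2 = 6 cm
Using D1*w1 = D2*w2
w2 = D1*w1 / D2
w2 = 17*300 / 6
w2 = 5100 / 6
w2 = 850 RPM

850 RPM


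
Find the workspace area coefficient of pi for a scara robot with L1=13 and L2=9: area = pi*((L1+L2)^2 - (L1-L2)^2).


Given: L1 = 13, L2 = 9
(L1+L2)^2 = (22)^2 = 484
(L1-L2)^2 = (4)^2 = 16
Difference = 484 - 16 = 468
This equals 4*L1*L2 = 4*13*9 = 468
Workspace area = 468*pi

468


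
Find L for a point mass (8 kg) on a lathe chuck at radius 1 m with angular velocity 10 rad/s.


Given: m = 8 kg, r = 1 m, omega = 10 rad/s
For a point mass: I = m*r^2
I = 8*1^2 = 8*1 = 8
L = I*omega = 8*10
L = 80 kg*m^2/s

80 kg*m^2/s


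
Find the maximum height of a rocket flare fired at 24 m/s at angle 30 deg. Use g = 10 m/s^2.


Given: v0 = 24 m/s, theta = 30 deg, g = 10 m/s^2
sin^2(30) = 1/4
Using H = v0^2 * sin^2(theta) / (2*g)
H = 24^2 * 1/4 / (2*10)
H = 576 * 1/4 / 20
H = 144 / 20
H = 36/5 m

36/5 m


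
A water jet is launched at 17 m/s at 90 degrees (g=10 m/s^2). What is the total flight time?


Given: v0 = 17 m/s, theta = 90 deg, g = 10 m/s^2
sin(90) = 1
Using T = 2*v0*sin(theta) / g
T = 2*17*1 / 10
T = 34 / 10
T = 17/5 s

17/5 s


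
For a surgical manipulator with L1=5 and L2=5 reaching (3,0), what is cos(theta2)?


Given: L1 = 5, L2 = 5, target (x, y) = (3, 0)
Using cos(theta2) = (x^2 + y^2 - L1^2 - L2^2) / (2*L1*L2)
x^2 + y^2 = 3^2 + 0 = 9
L1^2 + L2^2 = 25 + 25 = 50
Numerator = 9 - 50 = -41
Denominator = 2*5*5 = 50
cos(theta2) = -41/50 = -41/50

-41/50


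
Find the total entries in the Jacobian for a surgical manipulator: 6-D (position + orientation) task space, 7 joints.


Given: task space dimension = 6, joints = 7
Jacobian is a 6 x 7 matrix
Total entries = rows * columns
Total = 6 * 7
Total = 42

42


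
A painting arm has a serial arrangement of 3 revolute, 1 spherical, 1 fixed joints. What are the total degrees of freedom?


Given: serial robot with 3 revolute, 1 spherical, 1 fixed joints
DOF contribution per joint type: revolute=1, prismatic=1, spherical=3, fixed=0
DOF = 3*1 + 1*3 + 1*0
DOF = 6

6


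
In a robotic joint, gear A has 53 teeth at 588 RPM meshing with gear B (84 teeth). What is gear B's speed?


Given: N1 = 53 teeth, w1 = 588 RPM, N2 = 84 teeth
Using N1*w1 = N2*w2
w2 = N1*w1 / N2
w2 = 53*588 / 84
w2 = 31164 / 84
w2 = 371 RPM

371 RPM


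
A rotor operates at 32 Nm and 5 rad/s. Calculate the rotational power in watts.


Given: tau = 32 Nm, omega = 5 rad/s
Using P = tau * omega
P = 32 * 5
P = 160 W

160 W


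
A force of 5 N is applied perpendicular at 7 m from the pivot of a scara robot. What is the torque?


Given: F = 5 N, r = 7 m, angle = 90 deg (perpendicular)
Using tau = F * r * sin(90)
sin(90) = 1
tau = 5 * 7 * 1
tau = 35 Nm

35 Nm


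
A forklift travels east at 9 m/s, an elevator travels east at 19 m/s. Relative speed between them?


Given: v_A = 9 m/s east, v_B = 19 m/s east
Both move in the same direction; relative speed = |v_A - v_B|
|9 - 19| = |-10|
= 10 m/s

10 m/s


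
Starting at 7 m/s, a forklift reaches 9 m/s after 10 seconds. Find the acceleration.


Given: initial velocity v0 = 7 m/s, final velocity v = 9 m/s, time t = 10 s
Using a = (v - v0) / t
a = (9 - 7) / 10
a = 2 / 10
a = 1/5 m/s^2

1/5 m/s^2


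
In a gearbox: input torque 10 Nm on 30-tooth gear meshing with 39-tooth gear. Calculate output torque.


Given: N1 = 30, N2 = 39, T1 = 10 Nm
Using T2/T1 = N2/N1
T2 = T1 * N2 / N1
T2 = 10 * 39 / 30
T2 = 390 / 30
T2 = 13 Nm

13 Nm


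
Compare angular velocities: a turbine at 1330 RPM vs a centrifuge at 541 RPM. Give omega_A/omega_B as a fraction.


Given: RPM_A = 1330, RPM_B = 541
omega = 2*pi*RPM/60, so omega_A/omega_B = RPM_A / RPM_B
omega_A/omega_B = 1330 / 541
omega_A/omega_B = 1330/541

1330/541


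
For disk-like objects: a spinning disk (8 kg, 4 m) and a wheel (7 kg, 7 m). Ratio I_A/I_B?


Given: M1=8 kg, R1=4 m, M2=7 kg, R2=7 m
For a disk: I = (1/2)*M*R^2, so I_A/I_B = (M1*R1^2)/(M2*R2^2)
M1*R1^2 = 8*16 = 128
M2*R2^2 = 7*49 = 343
I_A/I_B = 128/343 = 128/343

128/343


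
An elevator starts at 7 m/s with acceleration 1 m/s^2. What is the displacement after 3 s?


Given: v0 = 7 m/s, a = 1 m/s^2, t = 3 s
Using s = v0*t + (1/2)*a*t^2
s = 7*3 + (1/2)*1*3^2
s = 21 + (1/2)*9
s = 21 + 9/2
s = 51/2

51/2 m


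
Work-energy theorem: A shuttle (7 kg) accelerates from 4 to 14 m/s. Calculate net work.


Given: m = 7 kg, v0 = 4 m/s, v = 14 m/s
Using W = (1/2)*m*(v^2 - v0^2)
v^2 = 14^2 = 196
v0^2 = 4^2 = 16
v^2 - v0^2 = 196 - 16 = 180
W = (1/2)*7*180 = 630 J

630 J


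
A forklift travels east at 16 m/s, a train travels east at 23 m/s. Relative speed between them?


Given: v_A = 16 m/s east, v_B = 23 m/s east
Both move in the same direction; relative speed = |v_A - v_B|
|16 - 23| = |-7|
= 7 m/s

7 m/s


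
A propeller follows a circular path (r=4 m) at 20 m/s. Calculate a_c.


Given: v = 20 m/s, r = 4 m
Using a_c = v^2 / r
a_c = 20^2 / 4
a_c = 400 / 4
a_c = 100 m/s^2

100 m/s^2


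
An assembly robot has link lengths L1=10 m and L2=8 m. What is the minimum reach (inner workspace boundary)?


Given: L1 = 10 m, L2 = 8 m
For a 2-link planar arm, min reach = |L1 - L2| (second link folded back)
Min reach = |10 - 8|
Min reach = 2 m

2 m


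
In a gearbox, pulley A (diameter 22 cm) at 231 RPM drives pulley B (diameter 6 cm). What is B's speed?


Given: D1 = 22 cm, w1 = 231 RPM, D2 = 6 cm
Using D1*w1 = D2*w2
w2 = D1*w1 / D2
w2 = 22*231 / 6
w2 = 5082 / 6
w2 = 847 RPM

847 RPM


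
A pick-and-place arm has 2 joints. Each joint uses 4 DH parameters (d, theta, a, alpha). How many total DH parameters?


Given: 2 joints, 4 DH parameters per joint (d, theta, a, alpha)
Total DH parameters = number_of_joints * 4
Total = 2 * 4
Total = 8

8


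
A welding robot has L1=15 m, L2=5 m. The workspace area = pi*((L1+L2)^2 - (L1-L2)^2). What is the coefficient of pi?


Given: L1 = 15, L2 = 5
(L1+L2)^2 = (20)^2 = 400
(L1-L2)^2 = (10)^2 = 100
Difference = 400 - 100 = 300
This equals 4*L1*L2 = 4*15*5 = 300
Workspace area = 300*pi

300


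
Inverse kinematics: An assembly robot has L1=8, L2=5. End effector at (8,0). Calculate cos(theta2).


Given: L1 = 8, L2 = 5, target (x, y) = (8, 0)
Using cos(theta2) = (x^2 + y^2 - L1^2 - L2^2) / (2*L1*L2)
x^2 + y^2 = 8^2 + 0 = 64
L1^2 + L2^2 = 64 + 25 = 89
Numerator = 64 - 89 = -25
Denominator = 2*8*5 = 80
cos(theta2) = -25/80 = -5/16

-5/16


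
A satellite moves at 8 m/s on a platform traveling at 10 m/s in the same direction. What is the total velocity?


Given: object velocity = 8 m/s, platform velocity = 10 m/s (same direction)
Using classical velocity addition: v_total = v_object + v_platform
v_total = 8 + 10
v_total = 18 m/s

18 m/s


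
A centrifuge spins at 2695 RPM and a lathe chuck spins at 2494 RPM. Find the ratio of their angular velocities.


Given: RPM_A = 2695, RPM_B = 2494
omega = 2*pi*RPM/60, so omega_A/omega_B = RPM_A / RPM_B
omega_A/omega_B = 2695 / 2494
omega_A/omega_B = 2695/2494

2695/2494


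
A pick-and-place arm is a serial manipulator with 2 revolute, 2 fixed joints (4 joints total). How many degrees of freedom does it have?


Given: serial robot with 2 revolute, 2 fixed joints
DOF contribution per joint type: revolute=1, prismatic=1, spherical=3, fixed=0
DOF = 2*1 + 2*0
DOF = 2

2


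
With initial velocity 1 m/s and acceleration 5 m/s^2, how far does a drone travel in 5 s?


Given: v0 = 1 m/s, a = 5 m/s^2, t = 5 s
Using s = v0*t + (1/2)*a*t^2
s = 1*5 + (1/2)*5*5^2
s = 5 + (1/2)*125
s = 5 + 125/2
s = 135/2

135/2 m


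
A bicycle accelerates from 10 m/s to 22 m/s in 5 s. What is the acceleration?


Given: initial velocity v0 = 10 m/s, final velocity v = 22 m/s, time t = 5 s
Using a = (v - v0) / t
a = (22 - 10) / 5
a = 12 / 5
a = 12/5 m/s^2

12/5 m/s^2


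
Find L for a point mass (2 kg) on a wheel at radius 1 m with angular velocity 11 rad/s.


Given: m = 2 kg, r = 1 m, omega = 11 rad/s
For a point mass: I = m*r^2
I = 2*1^2 = 2*1 = 2
L = I*omega = 2*11
L = 22 kg*m^2/s

22 kg*m^2/s


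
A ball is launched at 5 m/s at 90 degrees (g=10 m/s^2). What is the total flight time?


Given: v0 = 5 m/s, theta = 90 deg, g = 10 m/s^2
sin(90) = 1
Using T = 2*v0*sin(theta) / g
T = 2*5*1 / 10
T = 10 / 10
T = 1 s

1 s


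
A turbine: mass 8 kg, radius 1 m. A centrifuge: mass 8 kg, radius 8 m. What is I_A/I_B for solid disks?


Given: M1=8 kg, R1=1 m, M2=8 kg, R2=8 m
For a disk: I = (1/2)*M*R^2, so I_A/I_B = (M1*R1^2)/(M2*R2^2)
M1*R1^2 = 8*1 = 8
M2*R2^2 = 8*64 = 512
I_A/I_B = 8/512 = 1/64

1/64


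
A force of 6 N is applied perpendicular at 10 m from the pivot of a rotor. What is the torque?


Given: F = 6 N, r = 10 m, angle = 90 deg (perpendicular)
Using tau = F * r * sin(90)
sin(90) = 1
tau = 6 * 10 * 1
tau = 60 Nm

60 Nm


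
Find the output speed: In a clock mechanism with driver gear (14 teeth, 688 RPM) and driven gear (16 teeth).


Given: N1 = 14 teeth, w1 = 688 RPM, N2 = 16 teeth
Using N1*w1 = N2*w2
w2 = N1*w1 / N2
w2 = 14*688 / 16
w2 = 9632 / 16
w2 = 602 RPM

602 RPM


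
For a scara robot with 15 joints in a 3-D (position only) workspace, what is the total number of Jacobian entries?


Given: task space dimension = 3, joints = 15
Jacobian is a 3 x 15 matrix
Total entries = rows * columns
Total = 3 * 15
Total = 45

45


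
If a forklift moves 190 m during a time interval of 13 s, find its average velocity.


Given: distance d = 190 m, time t = 13 s
Using v = d / t
v = 190 / 13
v = 190/13 m/s

190/13 m/s


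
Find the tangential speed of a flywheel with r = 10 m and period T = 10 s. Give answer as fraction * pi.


Given: radius r = 10 m, period T = 10 s
Using v = 2*pi*r / T
v = 2*pi*10 / 10
v = 20*pi / 10
v = 2*pi m/s

2*pi m/s


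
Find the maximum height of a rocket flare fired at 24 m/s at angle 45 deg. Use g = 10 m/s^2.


Given: v0 = 24 m/s, theta = 45 deg, g = 10 m/s^2
sin^2(45) = 1/2
Using H = v0^2 * sin^2(theta) / (2*g)
H = 24^2 * 1/2 / (2*10)
H = 576 * 1/2 / 20
H = 288 / 20
H = 72/5 m

72/5 m


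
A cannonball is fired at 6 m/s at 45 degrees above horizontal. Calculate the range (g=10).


Given: v0 = 6 m/s, theta = 45 deg, g = 10 m/s^2
sin(2*45) = sin(90) = 1
Using R = v0^2 * sin(2*theta) / g
R = 6^2 * 1 / 10
R = 36 / 10
R = 18/5 m

18/5 m


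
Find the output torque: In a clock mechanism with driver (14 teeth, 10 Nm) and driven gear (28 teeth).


Given: N1 = 14, N2 = 28, T1 = 10 Nm
Using T2/T1 = N2/N1
T2 = T1 * N2 / N1
T2 = 10 * 28 / 14
T2 = 280 / 14
T2 = 20 Nm

20 Nm


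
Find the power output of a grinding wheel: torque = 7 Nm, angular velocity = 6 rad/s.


Given: tau = 7 Nm, omega = 6 rad/s
Using P = tau * omega
P = 7 * 6
P = 42 W

42 W


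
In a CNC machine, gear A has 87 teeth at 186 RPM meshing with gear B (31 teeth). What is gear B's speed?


Given: N1 = 87 teeth, w1 = 186 RPM, N2 = 31 teeth
Using N1*w1 = N2*w2
w2 = N1*w1 / N2
w2 = 87*186 / 31
w2 = 16182 / 31
w2 = 522 RPM

522 RPM


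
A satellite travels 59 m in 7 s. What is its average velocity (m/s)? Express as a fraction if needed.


Given: distance d = 59 m, time t = 7 s
Using v = d / t
v = 59 / 7
v = 59/7 m/s

59/7 m/s


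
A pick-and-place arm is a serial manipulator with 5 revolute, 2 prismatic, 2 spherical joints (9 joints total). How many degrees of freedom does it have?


Given: serial robot with 5 revolute, 2 prismatic, 2 spherical joints
DOF contribution per joint type: revolute=1, prismatic=1, spherical=3, fixed=0
DOF = 5*1 + 2*1 + 2*3
DOF = 13

13


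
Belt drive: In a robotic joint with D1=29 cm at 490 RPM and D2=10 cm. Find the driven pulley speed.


Given: D1 = 29 cm, w1 = 490 RPM, D2 = 10 cm
Using D1*w1 = D2*w2
w2 = D1*w1 / D2
w2 = 29*490 / 10
w2 = 14210 / 10
w2 = 1421 RPM

1421 RPM


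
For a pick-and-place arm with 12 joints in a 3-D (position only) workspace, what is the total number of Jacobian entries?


Given: task space dimension = 3, joints = 12
Jacobian is a 3 x 12 matrix
Total entries = rows * columns
Total = 3 * 12
Total = 36

36


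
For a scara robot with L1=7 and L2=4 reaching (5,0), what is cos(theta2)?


Given: L1 = 7, L2 = 4, target (x, y) = (5, 0)
Using cos(theta2) = (x^2 + y^2 - L1^2 - L2^2) / (2*L1*L2)
x^2 + y^2 = 5^2 + 0 = 25
L1^2 + L2^2 = 49 + 16 = 65
Numerator = 25 - 65 = -40
Denominator = 2*7*4 = 56
cos(theta2) = -40/56 = -5/7

-5/7


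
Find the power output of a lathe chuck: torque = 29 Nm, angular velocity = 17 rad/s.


Given: tau = 29 Nm, omega = 17 rad/s
Using P = tau * omega
P = 29 * 17
P = 493 W

493 W


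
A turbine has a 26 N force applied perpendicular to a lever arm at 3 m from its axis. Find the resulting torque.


Given: F = 26 N, r = 3 m, angle = 90 deg (perpendicular)
Using tau = F * r * sin(90)
sin(90) = 1
tau = 26 * 3 * 1
tau = 78 Nm

78 Nm


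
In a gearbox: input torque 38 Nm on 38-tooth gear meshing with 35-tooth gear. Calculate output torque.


Given: N1 = 38, N2 = 35, T1 = 38 Nm
Using T2/T1 = N2/N1
T2 = T1 * N2 / N1
T2 = 38 * 35 / 38
T2 = 1330 / 38
T2 = 35 Nm

35 Nm


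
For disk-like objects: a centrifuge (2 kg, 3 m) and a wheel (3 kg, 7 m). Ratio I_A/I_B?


Given: M1=2 kg, R1=3 m, M2=3 kg, R2=7 m
For a disk: I = (1/2)*M*R^2, so I_A/I_B = (M1*R1^2)/(M2*R2^2)
M1*R1^2 = 2*9 = 18
M2*R2^2 = 3*49 = 147
I_A/I_B = 18/147 = 6/49

6/49


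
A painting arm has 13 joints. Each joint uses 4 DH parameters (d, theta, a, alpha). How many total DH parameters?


Given: 13 joints, 4 DH parameters per joint (d, theta, a, alpha)
Total DH parameters = number_of_joints * 4
Total = 13 * 4
Total = 52

52
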